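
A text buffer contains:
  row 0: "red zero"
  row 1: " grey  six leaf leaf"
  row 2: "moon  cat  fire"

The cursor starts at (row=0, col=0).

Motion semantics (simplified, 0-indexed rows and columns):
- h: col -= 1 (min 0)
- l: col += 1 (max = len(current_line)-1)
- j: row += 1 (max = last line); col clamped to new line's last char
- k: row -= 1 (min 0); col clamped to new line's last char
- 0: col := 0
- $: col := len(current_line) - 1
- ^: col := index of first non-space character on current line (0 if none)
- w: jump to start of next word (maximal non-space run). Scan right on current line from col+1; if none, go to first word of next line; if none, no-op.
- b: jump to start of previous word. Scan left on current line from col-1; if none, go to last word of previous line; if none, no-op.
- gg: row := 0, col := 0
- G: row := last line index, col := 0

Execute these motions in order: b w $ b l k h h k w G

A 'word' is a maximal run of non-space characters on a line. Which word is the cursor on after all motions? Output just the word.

After 1 (b): row=0 col=0 char='r'
After 2 (w): row=0 col=4 char='z'
After 3 ($): row=0 col=7 char='o'
After 4 (b): row=0 col=4 char='z'
After 5 (l): row=0 col=5 char='e'
After 6 (k): row=0 col=5 char='e'
After 7 (h): row=0 col=4 char='z'
After 8 (h): row=0 col=3 char='_'
After 9 (k): row=0 col=3 char='_'
After 10 (w): row=0 col=4 char='z'
After 11 (G): row=2 col=0 char='m'

Answer: moon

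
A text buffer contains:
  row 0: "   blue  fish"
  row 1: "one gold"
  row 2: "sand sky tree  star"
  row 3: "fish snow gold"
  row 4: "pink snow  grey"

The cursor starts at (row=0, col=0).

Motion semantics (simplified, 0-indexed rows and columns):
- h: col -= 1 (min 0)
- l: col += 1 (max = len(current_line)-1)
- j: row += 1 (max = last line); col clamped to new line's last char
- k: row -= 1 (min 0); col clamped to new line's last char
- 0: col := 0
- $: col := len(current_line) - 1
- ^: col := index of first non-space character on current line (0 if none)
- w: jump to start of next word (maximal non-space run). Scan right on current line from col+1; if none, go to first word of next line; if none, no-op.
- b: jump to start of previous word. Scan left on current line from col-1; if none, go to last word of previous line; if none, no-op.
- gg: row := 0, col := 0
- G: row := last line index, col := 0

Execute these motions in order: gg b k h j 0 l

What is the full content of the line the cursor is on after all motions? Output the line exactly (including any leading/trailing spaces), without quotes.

Answer: one gold

Derivation:
After 1 (gg): row=0 col=0 char='_'
After 2 (b): row=0 col=0 char='_'
After 3 (k): row=0 col=0 char='_'
After 4 (h): row=0 col=0 char='_'
After 5 (j): row=1 col=0 char='o'
After 6 (0): row=1 col=0 char='o'
After 7 (l): row=1 col=1 char='n'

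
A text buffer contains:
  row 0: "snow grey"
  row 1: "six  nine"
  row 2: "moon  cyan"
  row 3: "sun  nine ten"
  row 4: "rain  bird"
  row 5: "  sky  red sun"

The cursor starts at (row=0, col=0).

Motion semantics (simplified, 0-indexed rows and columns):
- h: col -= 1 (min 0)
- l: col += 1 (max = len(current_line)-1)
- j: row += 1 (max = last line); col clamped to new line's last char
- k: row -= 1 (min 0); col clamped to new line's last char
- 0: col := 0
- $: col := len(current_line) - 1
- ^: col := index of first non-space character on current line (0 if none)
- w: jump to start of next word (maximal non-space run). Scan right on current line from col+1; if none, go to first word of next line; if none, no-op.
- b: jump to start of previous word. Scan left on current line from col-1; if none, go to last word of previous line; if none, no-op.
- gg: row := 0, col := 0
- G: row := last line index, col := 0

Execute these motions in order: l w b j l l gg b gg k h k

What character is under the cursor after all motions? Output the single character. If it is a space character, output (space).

After 1 (l): row=0 col=1 char='n'
After 2 (w): row=0 col=5 char='g'
After 3 (b): row=0 col=0 char='s'
After 4 (j): row=1 col=0 char='s'
After 5 (l): row=1 col=1 char='i'
After 6 (l): row=1 col=2 char='x'
After 7 (gg): row=0 col=0 char='s'
After 8 (b): row=0 col=0 char='s'
After 9 (gg): row=0 col=0 char='s'
After 10 (k): row=0 col=0 char='s'
After 11 (h): row=0 col=0 char='s'
After 12 (k): row=0 col=0 char='s'

Answer: s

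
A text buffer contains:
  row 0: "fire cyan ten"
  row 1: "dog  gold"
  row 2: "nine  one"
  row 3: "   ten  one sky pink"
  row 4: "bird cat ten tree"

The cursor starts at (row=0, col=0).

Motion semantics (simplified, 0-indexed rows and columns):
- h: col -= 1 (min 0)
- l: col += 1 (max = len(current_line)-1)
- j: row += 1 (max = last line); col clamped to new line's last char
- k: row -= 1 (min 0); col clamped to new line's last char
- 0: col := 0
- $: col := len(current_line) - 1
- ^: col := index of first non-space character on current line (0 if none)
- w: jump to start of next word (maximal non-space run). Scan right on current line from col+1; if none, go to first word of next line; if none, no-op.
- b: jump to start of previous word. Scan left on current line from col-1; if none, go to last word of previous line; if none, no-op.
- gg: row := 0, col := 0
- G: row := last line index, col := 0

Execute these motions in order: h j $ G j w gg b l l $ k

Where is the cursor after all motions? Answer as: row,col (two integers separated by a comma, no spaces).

Answer: 0,12

Derivation:
After 1 (h): row=0 col=0 char='f'
After 2 (j): row=1 col=0 char='d'
After 3 ($): row=1 col=8 char='d'
After 4 (G): row=4 col=0 char='b'
After 5 (j): row=4 col=0 char='b'
After 6 (w): row=4 col=5 char='c'
After 7 (gg): row=0 col=0 char='f'
After 8 (b): row=0 col=0 char='f'
After 9 (l): row=0 col=1 char='i'
After 10 (l): row=0 col=2 char='r'
After 11 ($): row=0 col=12 char='n'
After 12 (k): row=0 col=12 char='n'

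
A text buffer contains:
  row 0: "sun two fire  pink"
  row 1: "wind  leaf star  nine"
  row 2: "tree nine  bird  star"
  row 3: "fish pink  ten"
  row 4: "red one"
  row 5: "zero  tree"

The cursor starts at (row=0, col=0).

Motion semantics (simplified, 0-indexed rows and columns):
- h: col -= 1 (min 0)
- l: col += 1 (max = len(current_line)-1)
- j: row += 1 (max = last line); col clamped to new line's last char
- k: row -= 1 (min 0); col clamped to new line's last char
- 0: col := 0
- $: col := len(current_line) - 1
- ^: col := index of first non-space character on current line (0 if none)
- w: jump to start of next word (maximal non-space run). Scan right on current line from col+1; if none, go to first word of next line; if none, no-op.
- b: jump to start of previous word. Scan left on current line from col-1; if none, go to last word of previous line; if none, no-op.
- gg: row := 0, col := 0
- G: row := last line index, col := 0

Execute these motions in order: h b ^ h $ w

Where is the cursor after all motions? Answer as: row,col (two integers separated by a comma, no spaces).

After 1 (h): row=0 col=0 char='s'
After 2 (b): row=0 col=0 char='s'
After 3 (^): row=0 col=0 char='s'
After 4 (h): row=0 col=0 char='s'
After 5 ($): row=0 col=17 char='k'
After 6 (w): row=1 col=0 char='w'

Answer: 1,0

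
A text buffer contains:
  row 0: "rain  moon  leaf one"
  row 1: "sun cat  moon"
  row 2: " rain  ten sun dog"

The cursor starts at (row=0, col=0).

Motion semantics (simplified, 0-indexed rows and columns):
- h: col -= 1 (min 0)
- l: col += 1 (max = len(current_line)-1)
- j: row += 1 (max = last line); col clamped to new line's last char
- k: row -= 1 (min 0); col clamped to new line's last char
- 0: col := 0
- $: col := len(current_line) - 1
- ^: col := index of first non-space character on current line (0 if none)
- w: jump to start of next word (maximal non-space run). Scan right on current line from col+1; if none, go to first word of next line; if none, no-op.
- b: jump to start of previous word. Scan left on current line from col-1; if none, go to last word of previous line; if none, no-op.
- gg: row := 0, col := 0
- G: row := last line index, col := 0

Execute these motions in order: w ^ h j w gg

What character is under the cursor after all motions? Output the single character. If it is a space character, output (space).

After 1 (w): row=0 col=6 char='m'
After 2 (^): row=0 col=0 char='r'
After 3 (h): row=0 col=0 char='r'
After 4 (j): row=1 col=0 char='s'
After 5 (w): row=1 col=4 char='c'
After 6 (gg): row=0 col=0 char='r'

Answer: r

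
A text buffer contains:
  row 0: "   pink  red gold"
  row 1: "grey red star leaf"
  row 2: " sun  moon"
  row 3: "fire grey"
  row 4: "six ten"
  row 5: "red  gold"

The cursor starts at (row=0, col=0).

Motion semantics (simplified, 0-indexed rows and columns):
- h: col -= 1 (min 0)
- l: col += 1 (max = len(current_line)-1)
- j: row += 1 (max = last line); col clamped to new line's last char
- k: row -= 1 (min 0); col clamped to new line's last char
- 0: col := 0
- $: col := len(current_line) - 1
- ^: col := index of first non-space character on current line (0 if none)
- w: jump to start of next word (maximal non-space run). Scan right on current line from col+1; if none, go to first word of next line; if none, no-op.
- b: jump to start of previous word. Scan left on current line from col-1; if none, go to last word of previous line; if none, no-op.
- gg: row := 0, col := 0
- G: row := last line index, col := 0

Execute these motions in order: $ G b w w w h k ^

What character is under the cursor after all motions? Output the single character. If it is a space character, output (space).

Answer: s

Derivation:
After 1 ($): row=0 col=16 char='d'
After 2 (G): row=5 col=0 char='r'
After 3 (b): row=4 col=4 char='t'
After 4 (w): row=5 col=0 char='r'
After 5 (w): row=5 col=5 char='g'
After 6 (w): row=5 col=5 char='g'
After 7 (h): row=5 col=4 char='_'
After 8 (k): row=4 col=4 char='t'
After 9 (^): row=4 col=0 char='s'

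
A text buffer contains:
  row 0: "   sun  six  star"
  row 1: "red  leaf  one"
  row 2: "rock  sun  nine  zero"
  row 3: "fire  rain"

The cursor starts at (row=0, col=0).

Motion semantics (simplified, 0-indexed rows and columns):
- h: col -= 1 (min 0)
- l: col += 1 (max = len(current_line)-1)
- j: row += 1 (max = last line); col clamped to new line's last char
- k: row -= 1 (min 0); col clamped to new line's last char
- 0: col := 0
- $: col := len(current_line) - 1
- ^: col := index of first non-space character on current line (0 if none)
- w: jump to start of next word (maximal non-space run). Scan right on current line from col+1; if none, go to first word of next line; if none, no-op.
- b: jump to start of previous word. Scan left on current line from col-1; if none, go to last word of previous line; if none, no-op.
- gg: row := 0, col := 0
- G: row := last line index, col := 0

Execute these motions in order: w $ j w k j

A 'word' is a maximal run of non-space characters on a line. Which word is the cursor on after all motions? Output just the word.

Answer: rock

Derivation:
After 1 (w): row=0 col=3 char='s'
After 2 ($): row=0 col=16 char='r'
After 3 (j): row=1 col=13 char='e'
After 4 (w): row=2 col=0 char='r'
After 5 (k): row=1 col=0 char='r'
After 6 (j): row=2 col=0 char='r'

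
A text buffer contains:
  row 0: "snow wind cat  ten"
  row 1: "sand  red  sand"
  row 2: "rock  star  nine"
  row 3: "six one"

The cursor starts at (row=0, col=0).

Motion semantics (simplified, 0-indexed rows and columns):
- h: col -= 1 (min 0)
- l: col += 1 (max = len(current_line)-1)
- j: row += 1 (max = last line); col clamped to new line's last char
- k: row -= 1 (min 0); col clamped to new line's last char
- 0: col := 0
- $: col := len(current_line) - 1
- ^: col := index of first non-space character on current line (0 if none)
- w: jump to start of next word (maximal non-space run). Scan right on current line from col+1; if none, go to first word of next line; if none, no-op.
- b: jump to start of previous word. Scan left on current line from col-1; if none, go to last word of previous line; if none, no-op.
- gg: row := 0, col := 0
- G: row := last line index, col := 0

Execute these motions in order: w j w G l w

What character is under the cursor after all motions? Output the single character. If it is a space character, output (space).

After 1 (w): row=0 col=5 char='w'
After 2 (j): row=1 col=5 char='_'
After 3 (w): row=1 col=6 char='r'
After 4 (G): row=3 col=0 char='s'
After 5 (l): row=3 col=1 char='i'
After 6 (w): row=3 col=4 char='o'

Answer: o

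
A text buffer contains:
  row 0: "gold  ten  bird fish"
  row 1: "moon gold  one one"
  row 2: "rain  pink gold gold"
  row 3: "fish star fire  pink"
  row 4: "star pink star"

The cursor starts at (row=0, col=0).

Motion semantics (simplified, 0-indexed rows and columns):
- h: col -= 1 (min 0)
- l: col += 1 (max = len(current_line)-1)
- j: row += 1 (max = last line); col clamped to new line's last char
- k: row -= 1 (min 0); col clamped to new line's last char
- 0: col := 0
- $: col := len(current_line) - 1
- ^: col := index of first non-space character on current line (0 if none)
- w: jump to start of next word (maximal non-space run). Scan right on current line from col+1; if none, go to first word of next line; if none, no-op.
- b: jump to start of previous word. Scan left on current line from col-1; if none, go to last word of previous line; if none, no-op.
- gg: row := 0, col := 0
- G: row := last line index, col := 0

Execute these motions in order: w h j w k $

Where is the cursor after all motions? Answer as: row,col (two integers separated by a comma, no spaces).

After 1 (w): row=0 col=6 char='t'
After 2 (h): row=0 col=5 char='_'
After 3 (j): row=1 col=5 char='g'
After 4 (w): row=1 col=11 char='o'
After 5 (k): row=0 col=11 char='b'
After 6 ($): row=0 col=19 char='h'

Answer: 0,19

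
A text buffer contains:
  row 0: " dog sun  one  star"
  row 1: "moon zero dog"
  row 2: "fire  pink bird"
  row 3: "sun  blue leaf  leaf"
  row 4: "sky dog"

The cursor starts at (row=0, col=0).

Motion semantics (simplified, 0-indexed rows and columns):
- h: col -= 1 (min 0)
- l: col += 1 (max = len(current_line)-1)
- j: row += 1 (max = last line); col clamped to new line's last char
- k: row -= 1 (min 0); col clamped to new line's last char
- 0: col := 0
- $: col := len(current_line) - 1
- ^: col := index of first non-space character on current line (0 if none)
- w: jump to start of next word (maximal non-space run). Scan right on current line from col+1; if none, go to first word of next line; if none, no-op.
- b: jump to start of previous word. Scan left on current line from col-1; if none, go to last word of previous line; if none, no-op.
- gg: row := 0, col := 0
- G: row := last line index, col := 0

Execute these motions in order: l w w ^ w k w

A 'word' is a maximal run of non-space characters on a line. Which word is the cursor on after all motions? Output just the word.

Answer: one

Derivation:
After 1 (l): row=0 col=1 char='d'
After 2 (w): row=0 col=5 char='s'
After 3 (w): row=0 col=10 char='o'
After 4 (^): row=0 col=1 char='d'
After 5 (w): row=0 col=5 char='s'
After 6 (k): row=0 col=5 char='s'
After 7 (w): row=0 col=10 char='o'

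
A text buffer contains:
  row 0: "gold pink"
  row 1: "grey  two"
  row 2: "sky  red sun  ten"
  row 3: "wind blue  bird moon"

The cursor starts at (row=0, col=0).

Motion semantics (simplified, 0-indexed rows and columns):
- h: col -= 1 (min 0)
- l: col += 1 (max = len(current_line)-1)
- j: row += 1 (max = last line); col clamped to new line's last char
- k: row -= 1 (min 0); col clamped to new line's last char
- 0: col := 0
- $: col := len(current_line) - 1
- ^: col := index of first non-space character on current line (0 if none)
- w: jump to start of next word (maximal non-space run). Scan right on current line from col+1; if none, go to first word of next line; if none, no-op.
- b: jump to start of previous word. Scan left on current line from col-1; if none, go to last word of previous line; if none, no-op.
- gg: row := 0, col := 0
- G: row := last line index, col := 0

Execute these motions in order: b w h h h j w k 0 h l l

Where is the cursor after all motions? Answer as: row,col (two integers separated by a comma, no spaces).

After 1 (b): row=0 col=0 char='g'
After 2 (w): row=0 col=5 char='p'
After 3 (h): row=0 col=4 char='_'
After 4 (h): row=0 col=3 char='d'
After 5 (h): row=0 col=2 char='l'
After 6 (j): row=1 col=2 char='e'
After 7 (w): row=1 col=6 char='t'
After 8 (k): row=0 col=6 char='i'
After 9 (0): row=0 col=0 char='g'
After 10 (h): row=0 col=0 char='g'
After 11 (l): row=0 col=1 char='o'
After 12 (l): row=0 col=2 char='l'

Answer: 0,2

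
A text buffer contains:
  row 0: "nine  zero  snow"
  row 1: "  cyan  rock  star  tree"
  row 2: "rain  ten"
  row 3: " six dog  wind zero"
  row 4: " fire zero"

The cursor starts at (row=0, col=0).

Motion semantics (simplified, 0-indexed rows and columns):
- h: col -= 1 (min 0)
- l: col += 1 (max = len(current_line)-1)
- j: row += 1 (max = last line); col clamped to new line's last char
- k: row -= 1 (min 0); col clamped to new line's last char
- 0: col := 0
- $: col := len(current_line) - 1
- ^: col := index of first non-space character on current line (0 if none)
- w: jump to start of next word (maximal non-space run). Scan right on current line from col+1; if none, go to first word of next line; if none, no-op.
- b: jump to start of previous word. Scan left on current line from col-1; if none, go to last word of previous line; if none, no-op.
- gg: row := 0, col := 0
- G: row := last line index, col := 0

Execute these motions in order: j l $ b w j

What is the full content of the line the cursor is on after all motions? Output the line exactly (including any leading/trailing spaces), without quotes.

After 1 (j): row=1 col=0 char='_'
After 2 (l): row=1 col=1 char='_'
After 3 ($): row=1 col=23 char='e'
After 4 (b): row=1 col=20 char='t'
After 5 (w): row=2 col=0 char='r'
After 6 (j): row=3 col=0 char='_'

Answer:  six dog  wind zero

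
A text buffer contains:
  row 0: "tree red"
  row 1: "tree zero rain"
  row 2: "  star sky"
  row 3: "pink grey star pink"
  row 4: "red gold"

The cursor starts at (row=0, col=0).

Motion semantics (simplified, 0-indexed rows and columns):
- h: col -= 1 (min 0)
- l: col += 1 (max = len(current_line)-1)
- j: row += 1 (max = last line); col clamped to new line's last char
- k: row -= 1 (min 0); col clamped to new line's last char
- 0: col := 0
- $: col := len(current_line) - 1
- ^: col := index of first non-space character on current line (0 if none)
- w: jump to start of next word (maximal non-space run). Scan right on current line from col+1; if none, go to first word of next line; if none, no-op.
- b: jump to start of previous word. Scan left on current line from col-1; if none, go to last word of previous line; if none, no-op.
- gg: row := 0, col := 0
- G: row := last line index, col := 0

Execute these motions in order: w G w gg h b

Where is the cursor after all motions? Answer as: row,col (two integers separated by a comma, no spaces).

After 1 (w): row=0 col=5 char='r'
After 2 (G): row=4 col=0 char='r'
After 3 (w): row=4 col=4 char='g'
After 4 (gg): row=0 col=0 char='t'
After 5 (h): row=0 col=0 char='t'
After 6 (b): row=0 col=0 char='t'

Answer: 0,0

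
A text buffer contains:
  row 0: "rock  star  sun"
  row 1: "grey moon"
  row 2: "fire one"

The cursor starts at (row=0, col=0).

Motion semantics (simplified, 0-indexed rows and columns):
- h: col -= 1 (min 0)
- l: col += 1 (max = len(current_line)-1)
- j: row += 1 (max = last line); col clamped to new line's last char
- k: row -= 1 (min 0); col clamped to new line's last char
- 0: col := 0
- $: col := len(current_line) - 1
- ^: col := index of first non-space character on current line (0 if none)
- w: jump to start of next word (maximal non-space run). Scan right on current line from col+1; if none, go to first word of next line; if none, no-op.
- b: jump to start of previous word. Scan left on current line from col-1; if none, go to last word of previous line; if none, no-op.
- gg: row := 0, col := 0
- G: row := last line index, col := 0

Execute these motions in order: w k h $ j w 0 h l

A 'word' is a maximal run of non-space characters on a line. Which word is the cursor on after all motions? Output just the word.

After 1 (w): row=0 col=6 char='s'
After 2 (k): row=0 col=6 char='s'
After 3 (h): row=0 col=5 char='_'
After 4 ($): row=0 col=14 char='n'
After 5 (j): row=1 col=8 char='n'
After 6 (w): row=2 col=0 char='f'
After 7 (0): row=2 col=0 char='f'
After 8 (h): row=2 col=0 char='f'
After 9 (l): row=2 col=1 char='i'

Answer: fire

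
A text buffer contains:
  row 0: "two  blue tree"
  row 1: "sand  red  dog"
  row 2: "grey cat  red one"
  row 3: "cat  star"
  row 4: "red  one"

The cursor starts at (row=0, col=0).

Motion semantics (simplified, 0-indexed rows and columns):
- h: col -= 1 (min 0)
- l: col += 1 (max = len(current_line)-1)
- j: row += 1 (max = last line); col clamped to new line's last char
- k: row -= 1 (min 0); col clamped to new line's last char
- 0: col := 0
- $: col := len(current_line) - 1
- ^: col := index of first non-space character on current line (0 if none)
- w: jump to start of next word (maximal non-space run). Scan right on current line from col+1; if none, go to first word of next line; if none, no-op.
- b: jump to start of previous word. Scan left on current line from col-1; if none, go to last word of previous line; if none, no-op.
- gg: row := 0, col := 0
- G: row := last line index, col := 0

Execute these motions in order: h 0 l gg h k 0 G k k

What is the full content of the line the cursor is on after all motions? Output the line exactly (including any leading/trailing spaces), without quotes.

After 1 (h): row=0 col=0 char='t'
After 2 (0): row=0 col=0 char='t'
After 3 (l): row=0 col=1 char='w'
After 4 (gg): row=0 col=0 char='t'
After 5 (h): row=0 col=0 char='t'
After 6 (k): row=0 col=0 char='t'
After 7 (0): row=0 col=0 char='t'
After 8 (G): row=4 col=0 char='r'
After 9 (k): row=3 col=0 char='c'
After 10 (k): row=2 col=0 char='g'

Answer: grey cat  red one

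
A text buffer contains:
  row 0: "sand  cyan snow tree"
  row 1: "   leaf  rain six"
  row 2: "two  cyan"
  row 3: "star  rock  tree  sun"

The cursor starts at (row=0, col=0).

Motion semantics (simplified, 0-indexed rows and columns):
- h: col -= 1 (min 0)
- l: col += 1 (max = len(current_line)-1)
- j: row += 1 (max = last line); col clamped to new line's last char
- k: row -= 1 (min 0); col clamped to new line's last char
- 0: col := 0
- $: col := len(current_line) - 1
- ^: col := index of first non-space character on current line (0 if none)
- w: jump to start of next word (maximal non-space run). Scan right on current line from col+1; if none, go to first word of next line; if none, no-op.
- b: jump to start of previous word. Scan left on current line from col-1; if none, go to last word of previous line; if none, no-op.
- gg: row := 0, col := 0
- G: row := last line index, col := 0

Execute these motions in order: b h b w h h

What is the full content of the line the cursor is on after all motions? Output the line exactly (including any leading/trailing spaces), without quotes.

Answer: sand  cyan snow tree

Derivation:
After 1 (b): row=0 col=0 char='s'
After 2 (h): row=0 col=0 char='s'
After 3 (b): row=0 col=0 char='s'
After 4 (w): row=0 col=6 char='c'
After 5 (h): row=0 col=5 char='_'
After 6 (h): row=0 col=4 char='_'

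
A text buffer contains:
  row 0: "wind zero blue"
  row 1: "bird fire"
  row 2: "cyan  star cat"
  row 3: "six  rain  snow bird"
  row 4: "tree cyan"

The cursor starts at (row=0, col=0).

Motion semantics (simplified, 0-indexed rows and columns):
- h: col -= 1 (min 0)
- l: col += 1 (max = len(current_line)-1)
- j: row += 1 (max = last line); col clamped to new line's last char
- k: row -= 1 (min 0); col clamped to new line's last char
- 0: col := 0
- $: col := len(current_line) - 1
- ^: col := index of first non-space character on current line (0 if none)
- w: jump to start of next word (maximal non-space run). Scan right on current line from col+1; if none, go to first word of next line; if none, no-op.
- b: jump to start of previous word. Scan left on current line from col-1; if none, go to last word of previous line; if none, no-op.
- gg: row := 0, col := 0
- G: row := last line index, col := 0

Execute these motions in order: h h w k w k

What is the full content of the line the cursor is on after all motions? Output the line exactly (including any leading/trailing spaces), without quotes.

After 1 (h): row=0 col=0 char='w'
After 2 (h): row=0 col=0 char='w'
After 3 (w): row=0 col=5 char='z'
After 4 (k): row=0 col=5 char='z'
After 5 (w): row=0 col=10 char='b'
After 6 (k): row=0 col=10 char='b'

Answer: wind zero blue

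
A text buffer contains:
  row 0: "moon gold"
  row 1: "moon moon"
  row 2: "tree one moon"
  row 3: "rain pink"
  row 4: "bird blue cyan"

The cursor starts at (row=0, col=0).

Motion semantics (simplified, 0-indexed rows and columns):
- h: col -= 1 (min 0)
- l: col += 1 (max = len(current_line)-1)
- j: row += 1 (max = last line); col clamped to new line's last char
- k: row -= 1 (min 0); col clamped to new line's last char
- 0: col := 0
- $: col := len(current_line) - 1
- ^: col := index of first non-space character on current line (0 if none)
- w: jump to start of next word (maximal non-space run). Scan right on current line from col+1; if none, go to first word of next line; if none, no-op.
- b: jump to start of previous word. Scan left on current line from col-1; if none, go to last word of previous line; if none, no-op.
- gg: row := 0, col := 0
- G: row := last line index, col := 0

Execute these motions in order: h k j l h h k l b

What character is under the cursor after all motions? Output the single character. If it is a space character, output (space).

After 1 (h): row=0 col=0 char='m'
After 2 (k): row=0 col=0 char='m'
After 3 (j): row=1 col=0 char='m'
After 4 (l): row=1 col=1 char='o'
After 5 (h): row=1 col=0 char='m'
After 6 (h): row=1 col=0 char='m'
After 7 (k): row=0 col=0 char='m'
After 8 (l): row=0 col=1 char='o'
After 9 (b): row=0 col=0 char='m'

Answer: m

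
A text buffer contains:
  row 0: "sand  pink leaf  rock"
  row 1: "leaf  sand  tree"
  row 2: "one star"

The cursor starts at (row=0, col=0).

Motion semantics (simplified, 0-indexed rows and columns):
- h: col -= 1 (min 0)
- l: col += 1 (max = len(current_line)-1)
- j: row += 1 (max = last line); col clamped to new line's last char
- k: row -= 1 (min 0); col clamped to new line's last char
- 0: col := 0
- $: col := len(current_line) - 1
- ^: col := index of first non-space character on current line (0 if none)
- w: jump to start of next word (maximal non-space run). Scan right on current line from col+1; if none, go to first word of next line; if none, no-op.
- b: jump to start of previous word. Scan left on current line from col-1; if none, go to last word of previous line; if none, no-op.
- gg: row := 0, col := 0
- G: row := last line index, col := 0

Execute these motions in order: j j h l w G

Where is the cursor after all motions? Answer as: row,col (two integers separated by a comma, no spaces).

Answer: 2,0

Derivation:
After 1 (j): row=1 col=0 char='l'
After 2 (j): row=2 col=0 char='o'
After 3 (h): row=2 col=0 char='o'
After 4 (l): row=2 col=1 char='n'
After 5 (w): row=2 col=4 char='s'
After 6 (G): row=2 col=0 char='o'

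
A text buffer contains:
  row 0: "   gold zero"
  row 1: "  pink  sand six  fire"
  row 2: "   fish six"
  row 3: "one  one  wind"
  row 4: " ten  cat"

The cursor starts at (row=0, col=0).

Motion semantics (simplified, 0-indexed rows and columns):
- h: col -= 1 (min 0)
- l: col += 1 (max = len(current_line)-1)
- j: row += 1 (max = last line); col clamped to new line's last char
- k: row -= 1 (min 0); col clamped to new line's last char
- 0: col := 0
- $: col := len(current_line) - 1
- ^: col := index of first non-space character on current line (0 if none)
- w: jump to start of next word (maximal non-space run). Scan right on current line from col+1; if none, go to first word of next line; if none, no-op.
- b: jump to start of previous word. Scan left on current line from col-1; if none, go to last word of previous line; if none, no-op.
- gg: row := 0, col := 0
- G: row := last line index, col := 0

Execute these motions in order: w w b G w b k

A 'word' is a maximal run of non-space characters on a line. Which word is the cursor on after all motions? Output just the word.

After 1 (w): row=0 col=3 char='g'
After 2 (w): row=0 col=8 char='z'
After 3 (b): row=0 col=3 char='g'
After 4 (G): row=4 col=0 char='_'
After 5 (w): row=4 col=1 char='t'
After 6 (b): row=3 col=10 char='w'
After 7 (k): row=2 col=10 char='x'

Answer: six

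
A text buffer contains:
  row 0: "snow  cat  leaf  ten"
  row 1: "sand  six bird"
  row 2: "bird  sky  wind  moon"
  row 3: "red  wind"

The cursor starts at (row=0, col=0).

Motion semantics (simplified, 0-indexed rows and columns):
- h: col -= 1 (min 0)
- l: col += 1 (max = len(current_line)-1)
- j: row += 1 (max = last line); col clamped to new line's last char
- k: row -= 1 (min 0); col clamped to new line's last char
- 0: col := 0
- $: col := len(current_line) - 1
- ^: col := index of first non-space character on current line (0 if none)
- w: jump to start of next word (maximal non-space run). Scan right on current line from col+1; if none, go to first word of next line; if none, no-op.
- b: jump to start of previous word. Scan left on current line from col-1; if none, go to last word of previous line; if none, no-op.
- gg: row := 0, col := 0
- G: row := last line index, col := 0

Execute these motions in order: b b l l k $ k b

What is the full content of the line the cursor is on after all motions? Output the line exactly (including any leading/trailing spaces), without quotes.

Answer: snow  cat  leaf  ten

Derivation:
After 1 (b): row=0 col=0 char='s'
After 2 (b): row=0 col=0 char='s'
After 3 (l): row=0 col=1 char='n'
After 4 (l): row=0 col=2 char='o'
After 5 (k): row=0 col=2 char='o'
After 6 ($): row=0 col=19 char='n'
After 7 (k): row=0 col=19 char='n'
After 8 (b): row=0 col=17 char='t'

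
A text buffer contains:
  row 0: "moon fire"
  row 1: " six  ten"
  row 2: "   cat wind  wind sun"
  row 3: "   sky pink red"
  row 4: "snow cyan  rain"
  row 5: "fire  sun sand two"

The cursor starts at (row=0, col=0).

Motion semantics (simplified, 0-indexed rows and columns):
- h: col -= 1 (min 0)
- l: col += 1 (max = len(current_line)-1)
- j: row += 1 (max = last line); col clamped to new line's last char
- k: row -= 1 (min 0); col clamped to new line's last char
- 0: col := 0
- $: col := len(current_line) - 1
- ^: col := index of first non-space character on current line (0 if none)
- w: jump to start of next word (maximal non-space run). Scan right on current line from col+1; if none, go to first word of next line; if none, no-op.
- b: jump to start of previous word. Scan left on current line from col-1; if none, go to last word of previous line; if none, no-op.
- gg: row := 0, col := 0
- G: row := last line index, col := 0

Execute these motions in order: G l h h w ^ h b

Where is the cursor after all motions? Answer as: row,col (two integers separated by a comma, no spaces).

Answer: 4,11

Derivation:
After 1 (G): row=5 col=0 char='f'
After 2 (l): row=5 col=1 char='i'
After 3 (h): row=5 col=0 char='f'
After 4 (h): row=5 col=0 char='f'
After 5 (w): row=5 col=6 char='s'
After 6 (^): row=5 col=0 char='f'
After 7 (h): row=5 col=0 char='f'
After 8 (b): row=4 col=11 char='r'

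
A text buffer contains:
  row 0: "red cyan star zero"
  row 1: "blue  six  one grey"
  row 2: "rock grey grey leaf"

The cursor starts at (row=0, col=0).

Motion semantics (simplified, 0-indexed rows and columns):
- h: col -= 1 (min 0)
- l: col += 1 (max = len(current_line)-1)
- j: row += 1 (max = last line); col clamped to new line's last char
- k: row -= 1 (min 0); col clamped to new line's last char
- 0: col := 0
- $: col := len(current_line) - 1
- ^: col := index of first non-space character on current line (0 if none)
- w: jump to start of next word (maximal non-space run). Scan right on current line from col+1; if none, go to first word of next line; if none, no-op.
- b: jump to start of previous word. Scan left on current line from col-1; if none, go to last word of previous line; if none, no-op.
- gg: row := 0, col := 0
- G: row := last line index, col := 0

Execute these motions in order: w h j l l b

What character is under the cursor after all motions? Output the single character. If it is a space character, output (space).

After 1 (w): row=0 col=4 char='c'
After 2 (h): row=0 col=3 char='_'
After 3 (j): row=1 col=3 char='e'
After 4 (l): row=1 col=4 char='_'
After 5 (l): row=1 col=5 char='_'
After 6 (b): row=1 col=0 char='b'

Answer: b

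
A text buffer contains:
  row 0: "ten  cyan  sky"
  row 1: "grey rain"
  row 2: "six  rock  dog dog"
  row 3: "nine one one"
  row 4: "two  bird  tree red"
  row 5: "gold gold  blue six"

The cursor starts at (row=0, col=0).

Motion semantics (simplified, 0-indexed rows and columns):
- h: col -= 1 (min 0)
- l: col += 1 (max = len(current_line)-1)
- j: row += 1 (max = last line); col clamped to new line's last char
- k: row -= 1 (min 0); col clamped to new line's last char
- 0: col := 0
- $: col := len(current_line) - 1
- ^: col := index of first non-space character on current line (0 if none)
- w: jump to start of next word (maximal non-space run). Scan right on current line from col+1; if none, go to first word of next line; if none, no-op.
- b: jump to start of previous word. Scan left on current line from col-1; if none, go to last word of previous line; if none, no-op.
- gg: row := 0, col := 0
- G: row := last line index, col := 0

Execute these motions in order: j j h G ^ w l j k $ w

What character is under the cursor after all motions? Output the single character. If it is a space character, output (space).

After 1 (j): row=1 col=0 char='g'
After 2 (j): row=2 col=0 char='s'
After 3 (h): row=2 col=0 char='s'
After 4 (G): row=5 col=0 char='g'
After 5 (^): row=5 col=0 char='g'
After 6 (w): row=5 col=5 char='g'
After 7 (l): row=5 col=6 char='o'
After 8 (j): row=5 col=6 char='o'
After 9 (k): row=4 col=6 char='i'
After 10 ($): row=4 col=18 char='d'
After 11 (w): row=5 col=0 char='g'

Answer: g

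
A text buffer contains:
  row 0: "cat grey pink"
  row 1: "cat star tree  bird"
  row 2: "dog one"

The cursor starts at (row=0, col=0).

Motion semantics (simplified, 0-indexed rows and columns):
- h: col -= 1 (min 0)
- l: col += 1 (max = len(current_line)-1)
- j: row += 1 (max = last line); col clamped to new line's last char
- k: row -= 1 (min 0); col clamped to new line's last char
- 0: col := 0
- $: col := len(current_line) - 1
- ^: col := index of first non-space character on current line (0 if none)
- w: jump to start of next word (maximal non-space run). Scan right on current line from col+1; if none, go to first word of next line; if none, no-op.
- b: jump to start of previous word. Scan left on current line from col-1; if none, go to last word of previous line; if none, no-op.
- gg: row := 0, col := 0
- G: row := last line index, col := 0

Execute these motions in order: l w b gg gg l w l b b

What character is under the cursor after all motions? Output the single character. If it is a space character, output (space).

After 1 (l): row=0 col=1 char='a'
After 2 (w): row=0 col=4 char='g'
After 3 (b): row=0 col=0 char='c'
After 4 (gg): row=0 col=0 char='c'
After 5 (gg): row=0 col=0 char='c'
After 6 (l): row=0 col=1 char='a'
After 7 (w): row=0 col=4 char='g'
After 8 (l): row=0 col=5 char='r'
After 9 (b): row=0 col=4 char='g'
After 10 (b): row=0 col=0 char='c'

Answer: c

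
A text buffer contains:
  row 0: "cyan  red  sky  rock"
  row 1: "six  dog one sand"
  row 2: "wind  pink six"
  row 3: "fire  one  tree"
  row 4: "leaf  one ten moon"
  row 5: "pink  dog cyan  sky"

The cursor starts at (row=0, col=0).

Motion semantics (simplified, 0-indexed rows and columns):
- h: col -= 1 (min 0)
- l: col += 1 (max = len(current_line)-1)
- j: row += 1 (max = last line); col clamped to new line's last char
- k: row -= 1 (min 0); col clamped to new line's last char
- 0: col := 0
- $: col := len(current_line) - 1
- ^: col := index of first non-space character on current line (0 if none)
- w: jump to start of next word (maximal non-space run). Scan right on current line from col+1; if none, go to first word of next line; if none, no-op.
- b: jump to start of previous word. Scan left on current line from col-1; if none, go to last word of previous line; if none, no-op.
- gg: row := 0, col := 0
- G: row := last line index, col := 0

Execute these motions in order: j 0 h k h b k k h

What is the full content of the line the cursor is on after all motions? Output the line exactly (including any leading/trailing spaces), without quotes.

After 1 (j): row=1 col=0 char='s'
After 2 (0): row=1 col=0 char='s'
After 3 (h): row=1 col=0 char='s'
After 4 (k): row=0 col=0 char='c'
After 5 (h): row=0 col=0 char='c'
After 6 (b): row=0 col=0 char='c'
After 7 (k): row=0 col=0 char='c'
After 8 (k): row=0 col=0 char='c'
After 9 (h): row=0 col=0 char='c'

Answer: cyan  red  sky  rock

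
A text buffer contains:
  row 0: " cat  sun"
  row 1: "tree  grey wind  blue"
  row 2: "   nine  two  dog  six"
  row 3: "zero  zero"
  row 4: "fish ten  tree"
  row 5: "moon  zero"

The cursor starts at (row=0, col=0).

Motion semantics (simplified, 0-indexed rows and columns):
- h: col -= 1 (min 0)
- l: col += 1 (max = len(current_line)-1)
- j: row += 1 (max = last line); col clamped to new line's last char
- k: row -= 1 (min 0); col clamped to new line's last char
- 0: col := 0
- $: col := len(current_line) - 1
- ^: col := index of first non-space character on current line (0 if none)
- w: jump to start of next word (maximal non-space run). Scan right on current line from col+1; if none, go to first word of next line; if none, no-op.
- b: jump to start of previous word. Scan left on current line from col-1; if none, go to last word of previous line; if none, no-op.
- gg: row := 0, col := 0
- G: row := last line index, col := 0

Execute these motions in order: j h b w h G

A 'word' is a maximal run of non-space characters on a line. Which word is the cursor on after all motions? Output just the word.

After 1 (j): row=1 col=0 char='t'
After 2 (h): row=1 col=0 char='t'
After 3 (b): row=0 col=6 char='s'
After 4 (w): row=1 col=0 char='t'
After 5 (h): row=1 col=0 char='t'
After 6 (G): row=5 col=0 char='m'

Answer: moon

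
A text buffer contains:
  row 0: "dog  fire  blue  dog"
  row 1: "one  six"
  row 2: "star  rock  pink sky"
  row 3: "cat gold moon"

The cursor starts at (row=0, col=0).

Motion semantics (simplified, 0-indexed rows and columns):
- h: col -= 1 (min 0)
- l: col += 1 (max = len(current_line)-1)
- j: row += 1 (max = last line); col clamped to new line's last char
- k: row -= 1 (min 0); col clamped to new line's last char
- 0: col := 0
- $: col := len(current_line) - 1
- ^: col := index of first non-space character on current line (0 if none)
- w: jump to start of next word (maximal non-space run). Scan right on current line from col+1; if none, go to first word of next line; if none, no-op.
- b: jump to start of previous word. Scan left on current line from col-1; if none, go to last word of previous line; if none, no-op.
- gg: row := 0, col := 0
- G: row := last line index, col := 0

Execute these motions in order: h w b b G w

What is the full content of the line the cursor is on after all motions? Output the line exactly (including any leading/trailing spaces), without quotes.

After 1 (h): row=0 col=0 char='d'
After 2 (w): row=0 col=5 char='f'
After 3 (b): row=0 col=0 char='d'
After 4 (b): row=0 col=0 char='d'
After 5 (G): row=3 col=0 char='c'
After 6 (w): row=3 col=4 char='g'

Answer: cat gold moon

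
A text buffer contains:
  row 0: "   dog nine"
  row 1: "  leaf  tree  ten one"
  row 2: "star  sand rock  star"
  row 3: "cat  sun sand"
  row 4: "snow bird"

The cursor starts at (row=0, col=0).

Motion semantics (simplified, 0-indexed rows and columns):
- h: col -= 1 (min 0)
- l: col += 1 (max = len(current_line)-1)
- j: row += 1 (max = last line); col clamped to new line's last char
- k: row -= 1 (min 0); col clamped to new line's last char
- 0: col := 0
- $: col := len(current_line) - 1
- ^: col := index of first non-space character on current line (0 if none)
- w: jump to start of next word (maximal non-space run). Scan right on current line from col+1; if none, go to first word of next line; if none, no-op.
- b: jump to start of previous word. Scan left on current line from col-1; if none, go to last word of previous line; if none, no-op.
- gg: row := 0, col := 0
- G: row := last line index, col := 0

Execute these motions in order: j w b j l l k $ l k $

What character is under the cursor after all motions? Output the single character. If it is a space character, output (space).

Answer: e

Derivation:
After 1 (j): row=1 col=0 char='_'
After 2 (w): row=1 col=2 char='l'
After 3 (b): row=0 col=7 char='n'
After 4 (j): row=1 col=7 char='_'
After 5 (l): row=1 col=8 char='t'
After 6 (l): row=1 col=9 char='r'
After 7 (k): row=0 col=9 char='n'
After 8 ($): row=0 col=10 char='e'
After 9 (l): row=0 col=10 char='e'
After 10 (k): row=0 col=10 char='e'
After 11 ($): row=0 col=10 char='e'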